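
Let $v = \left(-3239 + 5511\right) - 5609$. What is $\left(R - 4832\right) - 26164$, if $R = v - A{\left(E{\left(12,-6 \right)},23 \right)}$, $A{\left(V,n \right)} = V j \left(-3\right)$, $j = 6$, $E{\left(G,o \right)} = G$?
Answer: $-34117$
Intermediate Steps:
$v = -3337$ ($v = 2272 - 5609 = -3337$)
$A{\left(V,n \right)} = - 18 V$ ($A{\left(V,n \right)} = V 6 \left(-3\right) = 6 V \left(-3\right) = - 18 V$)
$R = -3121$ ($R = -3337 - \left(-18\right) 12 = -3337 - -216 = -3337 + 216 = -3121$)
$\left(R - 4832\right) - 26164 = \left(-3121 - 4832\right) - 26164 = -7953 - 26164 = -34117$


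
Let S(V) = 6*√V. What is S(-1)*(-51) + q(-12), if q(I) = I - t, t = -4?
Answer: -8 - 306*I ≈ -8.0 - 306.0*I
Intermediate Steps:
q(I) = 4 + I (q(I) = I - 1*(-4) = I + 4 = 4 + I)
S(-1)*(-51) + q(-12) = (6*√(-1))*(-51) + (4 - 12) = (6*I)*(-51) - 8 = -306*I - 8 = -8 - 306*I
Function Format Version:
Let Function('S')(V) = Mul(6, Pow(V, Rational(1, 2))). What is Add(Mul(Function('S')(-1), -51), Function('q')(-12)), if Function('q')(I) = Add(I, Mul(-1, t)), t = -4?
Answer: Add(-8, Mul(-306, I)) ≈ Add(-8.0000, Mul(-306.00, I))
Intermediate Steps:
Function('q')(I) = Add(4, I) (Function('q')(I) = Add(I, Mul(-1, -4)) = Add(I, 4) = Add(4, I))
Add(Mul(Function('S')(-1), -51), Function('q')(-12)) = Add(Mul(Mul(6, Pow(-1, Rational(1, 2))), -51), Add(4, -12)) = Add(Mul(Mul(6, I), -51), -8) = Add(Mul(-306, I), -8) = Add(-8, Mul(-306, I))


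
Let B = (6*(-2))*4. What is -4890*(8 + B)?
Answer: 195600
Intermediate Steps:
B = -48 (B = -12*4 = -48)
-4890*(8 + B) = -4890*(8 - 48) = -4890*(-40) = -1630*(-120) = 195600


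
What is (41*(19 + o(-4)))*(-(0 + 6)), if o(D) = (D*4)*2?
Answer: 3198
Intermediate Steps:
o(D) = 8*D (o(D) = (4*D)*2 = 8*D)
(41*(19 + o(-4)))*(-(0 + 6)) = (41*(19 + 8*(-4)))*(-(0 + 6)) = (41*(19 - 32))*(-1*6) = (41*(-13))*(-6) = -533*(-6) = 3198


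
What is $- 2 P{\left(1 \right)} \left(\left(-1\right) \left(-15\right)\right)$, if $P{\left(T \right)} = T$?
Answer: $-30$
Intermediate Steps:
$- 2 P{\left(1 \right)} \left(\left(-1\right) \left(-15\right)\right) = \left(-2\right) 1 \left(\left(-1\right) \left(-15\right)\right) = \left(-2\right) 15 = -30$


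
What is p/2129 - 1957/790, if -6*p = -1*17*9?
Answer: -2073154/840955 ≈ -2.4652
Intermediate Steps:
p = 51/2 (p = -(-1*17)*9/6 = -(-17)*9/6 = -⅙*(-153) = 51/2 ≈ 25.500)
p/2129 - 1957/790 = (51/2)/2129 - 1957/790 = (51/2)*(1/2129) - 1957*1/790 = 51/4258 - 1957/790 = -2073154/840955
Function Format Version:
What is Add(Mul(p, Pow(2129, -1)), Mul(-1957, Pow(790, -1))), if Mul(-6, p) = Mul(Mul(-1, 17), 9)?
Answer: Rational(-2073154, 840955) ≈ -2.4652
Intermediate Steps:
p = Rational(51, 2) (p = Mul(Rational(-1, 6), Mul(Mul(-1, 17), 9)) = Mul(Rational(-1, 6), Mul(-17, 9)) = Mul(Rational(-1, 6), -153) = Rational(51, 2) ≈ 25.500)
Add(Mul(p, Pow(2129, -1)), Mul(-1957, Pow(790, -1))) = Add(Mul(Rational(51, 2), Pow(2129, -1)), Mul(-1957, Pow(790, -1))) = Add(Mul(Rational(51, 2), Rational(1, 2129)), Mul(-1957, Rational(1, 790))) = Add(Rational(51, 4258), Rational(-1957, 790)) = Rational(-2073154, 840955)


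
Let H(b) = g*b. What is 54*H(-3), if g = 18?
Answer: -2916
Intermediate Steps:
H(b) = 18*b
54*H(-3) = 54*(18*(-3)) = 54*(-54) = -2916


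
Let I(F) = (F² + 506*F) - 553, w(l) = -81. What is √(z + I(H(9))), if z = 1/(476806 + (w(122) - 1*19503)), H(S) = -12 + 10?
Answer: I*√326330104863102/457222 ≈ 39.51*I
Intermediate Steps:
H(S) = -2
I(F) = -553 + F² + 506*F
z = 1/457222 (z = 1/(476806 + (-81 - 1*19503)) = 1/(476806 + (-81 - 19503)) = 1/(476806 - 19584) = 1/457222 ≈ 2.1871e-6)
√(z + I(H(9))) = √(1/457222 + (-553 + (-2)² + 506*(-2))) = √(1/457222 + (-553 + 4 - 1012)) = √(1/457222 - 1561) = √(-713723541/457222) = I*√326330104863102/457222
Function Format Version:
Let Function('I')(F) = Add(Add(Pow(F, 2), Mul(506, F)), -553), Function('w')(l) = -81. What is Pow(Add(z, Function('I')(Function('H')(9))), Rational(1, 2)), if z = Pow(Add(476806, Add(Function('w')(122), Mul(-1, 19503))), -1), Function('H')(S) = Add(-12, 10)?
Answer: Mul(Rational(1, 457222), I, Pow(326330104863102, Rational(1, 2))) ≈ Mul(39.510, I)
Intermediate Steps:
Function('H')(S) = -2
Function('I')(F) = Add(-553, Pow(F, 2), Mul(506, F))
z = Rational(1, 457222) (z = Pow(Add(476806, Add(-81, Mul(-1, 19503))), -1) = Pow(Add(476806, Add(-81, -19503)), -1) = Pow(Add(476806, -19584), -1) = Pow(457222, -1) = Rational(1, 457222) ≈ 2.1871e-6)
Pow(Add(z, Function('I')(Function('H')(9))), Rational(1, 2)) = Pow(Add(Rational(1, 457222), Add(-553, Pow(-2, 2), Mul(506, -2))), Rational(1, 2)) = Pow(Add(Rational(1, 457222), Add(-553, 4, -1012)), Rational(1, 2)) = Pow(Add(Rational(1, 457222), -1561), Rational(1, 2)) = Pow(Rational(-713723541, 457222), Rational(1, 2)) = Mul(Rational(1, 457222), I, Pow(326330104863102, Rational(1, 2)))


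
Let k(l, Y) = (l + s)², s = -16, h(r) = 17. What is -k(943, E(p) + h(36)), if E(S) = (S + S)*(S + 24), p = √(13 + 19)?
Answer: -859329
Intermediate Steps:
p = 4*√2 (p = √32 = 4*√2 ≈ 5.6569)
E(S) = 2*S*(24 + S) (E(S) = (2*S)*(24 + S) = 2*S*(24 + S))
k(l, Y) = (-16 + l)² (k(l, Y) = (l - 16)² = (-16 + l)²)
-k(943, E(p) + h(36)) = -(-16 + 943)² = -1*927² = -1*859329 = -859329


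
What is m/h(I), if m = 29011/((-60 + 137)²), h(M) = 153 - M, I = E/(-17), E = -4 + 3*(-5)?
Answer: 493187/15308678 ≈ 0.032216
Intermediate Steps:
E = -19 (E = -4 - 15 = -19)
I = 19/17 (I = -19/(-17) = -19*(-1/17) = 19/17 ≈ 1.1176)
m = 29011/5929 (m = 29011/(77²) = 29011/5929 ≈ 4.8931)
m/h(I) = 29011/(5929*(153 - 1*19/17)) = 29011/(5929*(153 - 19/17)) = 29011/(5929*(2582/17)) = (29011/5929)*(17/2582) = 493187/15308678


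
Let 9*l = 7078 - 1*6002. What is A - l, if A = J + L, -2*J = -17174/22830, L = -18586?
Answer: -1281117739/68490 ≈ -18705.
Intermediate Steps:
J = 8587/22830 (J = -(-8587)/22830 = -½*(-8587/11415) = 8587/22830 ≈ 0.37613)
l = 1076/9 (l = (7078 - 1*6002)/9 = (7078 - 6002)/9 = (⅑)*1076 = 1076/9 ≈ 119.56)
A = -424309793/22830 (A = 8587/22830 - 18586 = -424309793/22830 ≈ -18586.)
A - l = -424309793/22830 - 1*1076/9 = -424309793/22830 - 1076/9 = -1281117739/68490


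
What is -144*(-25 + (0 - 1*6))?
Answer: 4464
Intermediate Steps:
-144*(-25 + (0 - 1*6)) = -144*(-25 + (0 - 6)) = -144*(-25 - 6) = -144*(-31) = 4464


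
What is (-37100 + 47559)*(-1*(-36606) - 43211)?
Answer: -69081695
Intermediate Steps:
(-37100 + 47559)*(-1*(-36606) - 43211) = 10459*(36606 - 43211) = 10459*(-6605) = -69081695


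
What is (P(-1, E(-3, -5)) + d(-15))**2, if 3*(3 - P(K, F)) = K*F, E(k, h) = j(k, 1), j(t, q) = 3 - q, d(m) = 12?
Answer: 2209/9 ≈ 245.44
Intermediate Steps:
E(k, h) = 2 (E(k, h) = 3 - 1*1 = 3 - 1 = 2)
P(K, F) = 3 - F*K/3 (P(K, F) = 3 - K*F/3 = 3 - F*K/3)
(P(-1, E(-3, -5)) + d(-15))**2 = ((3 - 1/3*2*(-1)) + 12)**2 = ((3 + 2/3) + 12)**2 = (11/3 + 12)**2 = (47/3)**2 = 2209/9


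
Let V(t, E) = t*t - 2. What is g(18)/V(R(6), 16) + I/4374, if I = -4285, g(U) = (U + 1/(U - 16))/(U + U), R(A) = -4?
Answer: -230969/244944 ≈ -0.94295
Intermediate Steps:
g(U) = (U + 1/(-16 + U))/(2*U) (g(U) = (U + 1/(-16 + U))/((2*U)) = (U + 1/(-16 + U))*(1/(2*U)) = (U + 1/(-16 + U))/(2*U))
V(t, E) = -2 + t² (V(t, E) = t² - 2 = -2 + t²)
g(18)/V(R(6), 16) + I/4374 = ((½)*(1 + 18² - 16*18)/(18*(-16 + 18)))/(-2 + (-4)²) - 4285/4374 = ((½)*(1/18)*(1 + 324 - 288)/2)/(-2 + 16) - 4285*1/4374 = ((½)*(1/18)*(½)*37)/14 - 4285/4374 = (37/72)*(1/14) - 4285/4374 = 37/1008 - 4285/4374 = -230969/244944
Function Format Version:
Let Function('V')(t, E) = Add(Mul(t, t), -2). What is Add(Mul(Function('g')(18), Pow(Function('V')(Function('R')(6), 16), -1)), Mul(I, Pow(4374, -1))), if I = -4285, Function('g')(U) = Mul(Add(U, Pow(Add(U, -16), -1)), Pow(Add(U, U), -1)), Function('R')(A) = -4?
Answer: Rational(-230969, 244944) ≈ -0.94295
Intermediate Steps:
Function('g')(U) = Mul(Rational(1, 2), Pow(U, -1), Add(U, Pow(Add(-16, U), -1))) (Function('g')(U) = Mul(Add(U, Pow(Add(-16, U), -1)), Pow(Mul(2, U), -1)) = Mul(Add(U, Pow(Add(-16, U), -1)), Mul(Rational(1, 2), Pow(U, -1))) = Mul(Rational(1, 2), Pow(U, -1), Add(U, Pow(Add(-16, U), -1))))
Function('V')(t, E) = Add(-2, Pow(t, 2)) (Function('V')(t, E) = Add(Pow(t, 2), -2) = Add(-2, Pow(t, 2)))
Add(Mul(Function('g')(18), Pow(Function('V')(Function('R')(6), 16), -1)), Mul(I, Pow(4374, -1))) = Add(Mul(Mul(Rational(1, 2), Pow(18, -1), Pow(Add(-16, 18), -1), Add(1, Pow(18, 2), Mul(-16, 18))), Pow(Add(-2, Pow(-4, 2)), -1)), Mul(-4285, Pow(4374, -1))) = Add(Mul(Mul(Rational(1, 2), Rational(1, 18), Pow(2, -1), Add(1, 324, -288)), Pow(Add(-2, 16), -1)), Mul(-4285, Rational(1, 4374))) = Add(Mul(Mul(Rational(1, 2), Rational(1, 18), Rational(1, 2), 37), Pow(14, -1)), Rational(-4285, 4374)) = Add(Mul(Rational(37, 72), Rational(1, 14)), Rational(-4285, 4374)) = Add(Rational(37, 1008), Rational(-4285, 4374)) = Rational(-230969, 244944)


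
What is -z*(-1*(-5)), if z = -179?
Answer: 895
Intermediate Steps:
-z*(-1*(-5)) = -(-179)*(-1*(-5)) = -(-179)*5 = -1*(-895) = 895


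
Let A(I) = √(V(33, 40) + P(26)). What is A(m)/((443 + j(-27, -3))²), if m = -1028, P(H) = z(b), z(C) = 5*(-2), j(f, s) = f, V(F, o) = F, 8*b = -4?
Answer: √23/173056 ≈ 2.7713e-5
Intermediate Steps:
b = -½ (b = (⅛)*(-4) = -½ ≈ -0.50000)
z(C) = -10
P(H) = -10
A(I) = √23 (A(I) = √(33 - 10) = √23)
A(m)/((443 + j(-27, -3))²) = √23/((443 - 27)²) = √23/(416²) = √23/173056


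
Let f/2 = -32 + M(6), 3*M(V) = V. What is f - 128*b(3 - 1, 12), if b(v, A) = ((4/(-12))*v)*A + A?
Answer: -572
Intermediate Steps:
M(V) = V/3
f = -60 (f = 2*(-32 + (1/3)*6) = 2*(-32 + 2) = 2*(-30) = -60)
b(v, A) = A - A*v/3 (b(v, A) = ((4*(-1/12))*v)*A + A = (-v/3)*A + A = -A*v/3 + A = A - A*v/3)
f - 128*b(3 - 1, 12) = -60 - 128*12*(3 - (3 - 1))/3 = -60 - 128*12*(3 - 1*2)/3 = -60 - 128*12*(3 - 2)/3 = -60 - 128*12/3 = -60 - 128*4 = -60 - 512 = -572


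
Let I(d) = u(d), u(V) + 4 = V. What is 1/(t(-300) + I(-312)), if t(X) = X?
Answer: -1/616 ≈ -0.0016234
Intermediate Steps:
u(V) = -4 + V
I(d) = -4 + d
1/(t(-300) + I(-312)) = 1/(-300 + (-4 - 312)) = 1/(-300 - 316) = 1/(-616) = -1/616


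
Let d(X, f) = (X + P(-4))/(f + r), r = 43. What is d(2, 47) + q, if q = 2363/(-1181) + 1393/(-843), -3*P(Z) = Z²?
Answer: -33066139/8960247 ≈ -3.6903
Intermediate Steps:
P(Z) = -Z²/3
d(X, f) = (-16/3 + X)/(43 + f) (d(X, f) = (X - ⅓*(-4)²)/(f + 43) = (X - ⅓*16)/(43 + f) = (X - 16/3)/(43 + f) = (-16/3 + X)/(43 + f))
q = -3637142/995583 (q = 2363*(-1/1181) + 1393*(-1/843) = -2363/1181 - 1393/843 = -3637142/995583 ≈ -3.6533)
d(2, 47) + q = (-16/3 + 2)/(43 + 47) - 3637142/995583 = -10/3/90 - 3637142/995583 = (1/90)*(-10/3) - 3637142/995583 = -1/27 - 3637142/995583 = -33066139/8960247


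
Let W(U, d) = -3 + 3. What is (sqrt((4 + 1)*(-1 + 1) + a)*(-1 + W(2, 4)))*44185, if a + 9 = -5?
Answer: -44185*I*sqrt(14) ≈ -1.6533e+5*I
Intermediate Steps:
a = -14 (a = -9 - 5 = -14)
W(U, d) = 0
(sqrt((4 + 1)*(-1 + 1) + a)*(-1 + W(2, 4)))*44185 = (sqrt((4 + 1)*(-1 + 1) - 14)*(-1 + 0))*44185 = (sqrt(5*0 - 14)*(-1))*44185 = (sqrt(0 - 14)*(-1))*44185 = (sqrt(-14)*(-1))*44185 = ((I*sqrt(14))*(-1))*44185 = -I*sqrt(14)*44185 = -44185*I*sqrt(14)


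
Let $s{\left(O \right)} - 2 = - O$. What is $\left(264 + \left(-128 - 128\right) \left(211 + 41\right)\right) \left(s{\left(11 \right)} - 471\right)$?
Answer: $30839040$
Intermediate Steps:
$s{\left(O \right)} = 2 - O$
$\left(264 + \left(-128 - 128\right) \left(211 + 41\right)\right) \left(s{\left(11 \right)} - 471\right) = \left(264 + \left(-128 - 128\right) \left(211 + 41\right)\right) \left(\left(2 - 11\right) - 471\right) = \left(264 - 64512\right) \left(\left(2 - 11\right) - 471\right) = \left(264 - 64512\right) \left(-9 - 471\right) = \left(-64248\right) \left(-480\right) = 30839040$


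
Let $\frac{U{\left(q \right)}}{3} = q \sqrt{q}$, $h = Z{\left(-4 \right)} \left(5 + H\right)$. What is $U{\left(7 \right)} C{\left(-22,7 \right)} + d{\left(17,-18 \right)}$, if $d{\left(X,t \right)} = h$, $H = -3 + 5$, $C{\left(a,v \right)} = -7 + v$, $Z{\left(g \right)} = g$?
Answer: $-28$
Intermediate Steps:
$H = 2$
$h = -28$ ($h = - 4 \left(5 + 2\right) = \left(-4\right) 7 = -28$)
$d{\left(X,t \right)} = -28$
$U{\left(q \right)} = 3 q^{\frac{3}{2}}$ ($U{\left(q \right)} = 3 q \sqrt{q} = 3 q^{\frac{3}{2}}$)
$U{\left(7 \right)} C{\left(-22,7 \right)} + d{\left(17,-18 \right)} = 3 \cdot 7^{\frac{3}{2}} \left(-7 + 7\right) - 28 = 3 \cdot 7 \sqrt{7} \cdot 0 - 28 = 21 \sqrt{7} \cdot 0 - 28 = 0 - 28 = -28$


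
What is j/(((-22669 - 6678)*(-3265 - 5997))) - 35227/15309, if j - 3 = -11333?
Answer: -435240533884/189144026883 ≈ -2.3011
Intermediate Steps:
j = -11330 (j = 3 - 11333 = -11330)
j/(((-22669 - 6678)*(-3265 - 5997))) - 35227/15309 = -11330*1/((-22669 - 6678)*(-3265 - 5997)) - 35227/15309 = -11330/((-29347*(-9262))) - 35227*1/15309 = -11330/271811914 - 35227/15309 = -11330*1/271811914 - 35227/15309 = -515/12355087 - 35227/15309 = -435240533884/189144026883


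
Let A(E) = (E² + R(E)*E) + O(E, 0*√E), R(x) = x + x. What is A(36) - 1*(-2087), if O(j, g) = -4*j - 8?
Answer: 5823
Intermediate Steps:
R(x) = 2*x
O(j, g) = -8 - 4*j
A(E) = -8 - 4*E + 3*E² (A(E) = (E² + (2*E)*E) + (-8 - 4*E) = (E² + 2*E²) + (-8 - 4*E) = 3*E² + (-8 - 4*E) = -8 - 4*E + 3*E²)
A(36) - 1*(-2087) = (-8 - 4*36 + 3*36²) - 1*(-2087) = (-8 - 144 + 3*1296) + 2087 = (-8 - 144 + 3888) + 2087 = 3736 + 2087 = 5823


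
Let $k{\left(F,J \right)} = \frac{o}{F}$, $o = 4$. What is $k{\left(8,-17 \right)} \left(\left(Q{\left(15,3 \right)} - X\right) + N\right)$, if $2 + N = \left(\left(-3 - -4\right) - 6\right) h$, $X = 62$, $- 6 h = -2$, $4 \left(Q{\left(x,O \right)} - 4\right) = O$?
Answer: $- \frac{731}{24} \approx -30.458$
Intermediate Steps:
$k{\left(F,J \right)} = \frac{4}{F}$
$Q{\left(x,O \right)} = 4 + \frac{O}{4}$
$h = \frac{1}{3}$ ($h = \left(- \frac{1}{6}\right) \left(-2\right) = \frac{1}{3} \approx 0.33333$)
$N = - \frac{11}{3}$ ($N = -2 + \left(\left(-3 - -4\right) - 6\right) \frac{1}{3} = -2 + \left(\left(-3 + 4\right) - 6\right) \frac{1}{3} = -2 + \left(1 - 6\right) \frac{1}{3} = -2 - \frac{5}{3} = - \frac{11}{3} \approx -3.6667$)
$k{\left(8,-17 \right)} \left(\left(Q{\left(15,3 \right)} - X\right) + N\right) = \frac{4}{8} \left(\left(\left(4 + \frac{1}{4} \cdot 3\right) - 62\right) - \frac{11}{3}\right) = 4 \cdot \frac{1}{8} \left(\left(\left(4 + \frac{3}{4}\right) - 62\right) - \frac{11}{3}\right) = \frac{\left(\frac{19}{4} - 62\right) - \frac{11}{3}}{2} = \frac{- \frac{229}{4} - \frac{11}{3}}{2} = \frac{1}{2} \left(- \frac{731}{12}\right) = - \frac{731}{24}$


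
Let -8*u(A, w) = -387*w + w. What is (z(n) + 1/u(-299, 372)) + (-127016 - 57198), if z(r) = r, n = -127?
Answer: -3308736608/17949 ≈ -1.8434e+5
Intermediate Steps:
u(A, w) = 193*w/4 (u(A, w) = -(-387*w + w)/8 = -(-193)*w/4 = 193*w/4)
(z(n) + 1/u(-299, 372)) + (-127016 - 57198) = (-127 + 1/((193/4)*372)) + (-127016 - 57198) = (-127 + 1/17949) - 184214 = -2279522/17949 - 184214 = -3308736608/17949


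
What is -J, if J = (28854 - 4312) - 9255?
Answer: -15287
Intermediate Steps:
J = 15287 (J = 24542 - 9255 = 15287)
-J = -1*15287 = -15287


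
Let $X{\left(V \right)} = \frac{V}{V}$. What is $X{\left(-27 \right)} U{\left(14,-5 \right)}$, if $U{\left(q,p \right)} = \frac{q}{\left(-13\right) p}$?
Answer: $\frac{14}{65} \approx 0.21538$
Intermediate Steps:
$U{\left(q,p \right)} = - \frac{q}{13 p}$ ($U{\left(q,p \right)} = q \left(- \frac{1}{13 p}\right) = - \frac{q}{13 p}$)
$X{\left(V \right)} = 1$
$X{\left(-27 \right)} U{\left(14,-5 \right)} = 1 \left(\left(- \frac{1}{13}\right) 14 \frac{1}{-5}\right) = 1 \left(\left(- \frac{1}{13}\right) 14 \left(- \frac{1}{5}\right)\right) = 1 \cdot \frac{14}{65} = \frac{14}{65}$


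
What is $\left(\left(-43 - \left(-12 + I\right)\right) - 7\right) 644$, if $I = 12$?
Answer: $-32200$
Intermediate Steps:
$\left(\left(-43 - \left(-12 + I\right)\right) - 7\right) 644 = \left(\left(-43 + \left(12 - 12\right)\right) - 7\right) 644 = \left(\left(-43 + 0\right) - 7\right) 644 = \left(-43 - 7\right) 644 = \left(-50\right) 644 = -32200$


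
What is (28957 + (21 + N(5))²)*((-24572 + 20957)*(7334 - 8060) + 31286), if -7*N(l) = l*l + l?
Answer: 3804616893632/49 ≈ 7.7645e+10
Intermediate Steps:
N(l) = -l/7 - l²/7 (N(l) = -(l*l + l)/7 = -(l² + l)/7 = -(l + l²)/7 = -l/7 - l²/7)
(28957 + (21 + N(5))²)*((-24572 + 20957)*(7334 - 8060) + 31286) = (28957 + (21 - ⅐*5*(1 + 5))²)*((-24572 + 20957)*(7334 - 8060) + 31286) = (28957 + (21 - ⅐*5*6)²)*(-3615*(-726) + 31286) = (28957 + (21 - 30/7)²)*(2624490 + 31286) = (28957 + (117/7)²)*2655776 = (28957 + 13689/49)*2655776 = (1432582/49)*2655776 = 3804616893632/49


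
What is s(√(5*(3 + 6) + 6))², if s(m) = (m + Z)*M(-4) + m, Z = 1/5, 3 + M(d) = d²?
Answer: 250069/25 + 364*√51/5 ≈ 10523.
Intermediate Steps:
M(d) = -3 + d²
Z = ⅕ ≈ 0.20000
s(m) = 13/5 + 14*m (s(m) = (m + ⅕)*(-3 + (-4)²) + m = (⅕ + m)*(-3 + 16) + m = (⅕ + m)*13 + m = (13/5 + 13*m) + m = 13/5 + 14*m)
s(√(5*(3 + 6) + 6))² = (13/5 + 14*√(5*(3 + 6) + 6))² = (13/5 + 14*√(5*9 + 6))² = (13/5 + 14*√(45 + 6))² = (13/5 + 14*√51)²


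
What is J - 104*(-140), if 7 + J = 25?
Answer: 14578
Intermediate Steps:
J = 18 (J = -7 + 25 = 18)
J - 104*(-140) = 18 - 104*(-140) = 18 + 14560 = 14578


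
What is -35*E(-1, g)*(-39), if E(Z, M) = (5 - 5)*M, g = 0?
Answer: 0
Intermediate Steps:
E(Z, M) = 0 (E(Z, M) = 0*M = 0)
-35*E(-1, g)*(-39) = -35*0*(-39) = 0*(-39) = 0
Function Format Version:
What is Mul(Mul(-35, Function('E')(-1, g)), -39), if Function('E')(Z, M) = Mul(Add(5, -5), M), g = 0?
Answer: 0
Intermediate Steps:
Function('E')(Z, M) = 0 (Function('E')(Z, M) = Mul(0, M) = 0)
Mul(Mul(-35, Function('E')(-1, g)), -39) = Mul(Mul(-35, 0), -39) = Mul(0, -39) = 0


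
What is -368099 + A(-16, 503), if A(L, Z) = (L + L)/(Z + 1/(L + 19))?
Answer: -277914793/755 ≈ -3.6810e+5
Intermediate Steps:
A(L, Z) = 2*L/(Z + 1/(19 + L)) (A(L, Z) = (2*L)/(Z + 1/(19 + L)) = 2*L/(Z + 1/(19 + L)))
-368099 + A(-16, 503) = -368099 + 2*(-16)*(19 - 16)/(1 + 19*503 - 16*503) = -368099 + 2*(-16)*3/(1 + 9557 - 8048) = -368099 + 2*(-16)*3/1510 = -368099 + 2*(-16)*(1/1510)*3 = -368099 - 48/755 = -277914793/755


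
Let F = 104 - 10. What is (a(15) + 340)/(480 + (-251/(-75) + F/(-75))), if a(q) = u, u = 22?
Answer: 27150/36157 ≈ 0.75089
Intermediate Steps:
F = 94
a(q) = 22
(a(15) + 340)/(480 + (-251/(-75) + F/(-75))) = (22 + 340)/(480 + (-251/(-75) + 94/(-75))) = 362/(480 + (-251*(-1/75) + 94*(-1/75))) = 362/(480 + (251/75 - 94/75)) = 362/(480 + 157/75) = 362/(36157/75) = 362*(75/36157) = 27150/36157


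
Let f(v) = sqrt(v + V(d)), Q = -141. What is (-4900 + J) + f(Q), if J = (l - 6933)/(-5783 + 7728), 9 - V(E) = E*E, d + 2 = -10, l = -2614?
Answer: -9540047/1945 + 2*I*sqrt(69) ≈ -4904.9 + 16.613*I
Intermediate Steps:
d = -12 (d = -2 - 10 = -12)
V(E) = 9 - E**2 (V(E) = 9 - E*E = 9 - E**2)
J = -9547/1945 (J = (-2614 - 6933)/(-5783 + 7728) = -9547/1945 ≈ -4.9085)
f(v) = sqrt(-135 + v) (f(v) = sqrt(v + (9 - 1*(-12)**2)) = sqrt(v + (9 - 1*144)) = sqrt(v + (9 - 144)) = sqrt(v - 135) = sqrt(-135 + v))
(-4900 + J) + f(Q) = (-4900 - 9547/1945) + sqrt(-135 - 141) = -9540047/1945 + sqrt(-276) = -9540047/1945 + 2*I*sqrt(69)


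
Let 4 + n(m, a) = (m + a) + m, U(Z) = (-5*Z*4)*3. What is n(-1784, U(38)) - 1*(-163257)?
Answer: 157405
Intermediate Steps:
U(Z) = -60*Z (U(Z) = -20*Z*3 = -60*Z)
n(m, a) = -4 + a + 2*m (n(m, a) = -4 + ((m + a) + m) = -4 + ((a + m) + m) = -4 + (a + 2*m) = -4 + a + 2*m)
n(-1784, U(38)) - 1*(-163257) = (-4 - 60*38 + 2*(-1784)) - 1*(-163257) = (-4 - 2280 - 3568) + 163257 = -5852 + 163257 = 157405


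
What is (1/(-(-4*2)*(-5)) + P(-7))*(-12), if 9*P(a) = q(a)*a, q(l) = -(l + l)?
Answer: 3929/30 ≈ 130.97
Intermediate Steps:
q(l) = -2*l
P(a) = -2*a²/9 (P(a) = ((-2*a)*a)/9 = (-2*a²)/9 = -2*a²/9)
(1/(-(-4*2)*(-5)) + P(-7))*(-12) = (1/(-(-4*2)*(-5)) - 2/9*(-7)²)*(-12) = (1/(-(-8)*(-5)) - 2/9*49)*(-12) = (1/(-1*40) - 98/9)*(-12) = (1/(-40) - 98/9)*(-12) = (-1/40 - 98/9)*(-12) = -3929/360*(-12) = 3929/30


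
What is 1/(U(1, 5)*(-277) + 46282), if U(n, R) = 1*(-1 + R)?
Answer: 1/45174 ≈ 2.2137e-5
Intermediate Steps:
U(n, R) = -1 + R
1/(U(1, 5)*(-277) + 46282) = 1/((-1 + 5)*(-277) + 46282) = 1/(4*(-277) + 46282) = 1/(-1108 + 46282) = 1/45174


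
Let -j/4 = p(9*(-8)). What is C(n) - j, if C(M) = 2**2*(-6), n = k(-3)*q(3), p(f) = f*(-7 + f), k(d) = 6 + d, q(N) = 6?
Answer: 22728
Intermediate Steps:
j = -22752 (j = -4*9*(-8)*(-7 + 9*(-8)) = -(-288)*(-7 - 72) = -(-288)*(-79) = -4*5688 = -22752)
n = 18 (n = (6 - 3)*6 = 3*6 = 18)
C(M) = -24 (C(M) = 4*(-6) = -24)
C(n) - j = -24 - 1*(-22752) = -24 + 22752 = 22728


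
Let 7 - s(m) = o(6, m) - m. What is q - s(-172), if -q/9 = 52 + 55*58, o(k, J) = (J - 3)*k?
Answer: -30063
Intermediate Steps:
o(k, J) = k*(-3 + J) (o(k, J) = (-3 + J)*k = k*(-3 + J))
s(m) = 25 - 5*m (s(m) = 7 - (6*(-3 + m) - m) = 7 - ((-18 + 6*m) - m) = 7 - (-18 + 5*m) = 7 + (18 - 5*m) = 25 - 5*m)
q = -29178 (q = -9*(52 + 55*58) = -9*(52 + 3190) = -9*3242 = -29178)
q - s(-172) = -29178 - (25 - 5*(-172)) = -29178 - (25 + 860) = -29178 - 1*885 = -29178 - 885 = -30063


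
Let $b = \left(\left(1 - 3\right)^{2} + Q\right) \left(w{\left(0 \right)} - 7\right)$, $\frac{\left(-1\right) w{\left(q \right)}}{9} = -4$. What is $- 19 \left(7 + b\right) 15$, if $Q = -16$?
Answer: $97185$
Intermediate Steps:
$w{\left(q \right)} = 36$ ($w{\left(q \right)} = \left(-9\right) \left(-4\right) = 36$)
$b = -348$ ($b = \left(\left(1 - 3\right)^{2} - 16\right) \left(36 - 7\right) = \left(\left(-2\right)^{2} - 16\right) 29 = \left(4 - 16\right) 29 = \left(-12\right) 29 = -348$)
$- 19 \left(7 + b\right) 15 = - 19 \left(7 - 348\right) 15 = \left(-19\right) \left(-341\right) 15 = 6479 \cdot 15 = 97185$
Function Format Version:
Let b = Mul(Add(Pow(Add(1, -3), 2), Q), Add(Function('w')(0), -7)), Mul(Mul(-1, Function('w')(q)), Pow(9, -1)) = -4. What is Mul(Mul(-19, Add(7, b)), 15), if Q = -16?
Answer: 97185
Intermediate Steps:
Function('w')(q) = 36 (Function('w')(q) = Mul(-9, -4) = 36)
b = -348 (b = Mul(Add(Pow(Add(1, -3), 2), -16), Add(36, -7)) = Mul(Add(Pow(-2, 2), -16), 29) = Mul(Add(4, -16), 29) = Mul(-12, 29) = -348)
Mul(Mul(-19, Add(7, b)), 15) = Mul(Mul(-19, Add(7, -348)), 15) = Mul(Mul(-19, -341), 15) = Mul(6479, 15) = 97185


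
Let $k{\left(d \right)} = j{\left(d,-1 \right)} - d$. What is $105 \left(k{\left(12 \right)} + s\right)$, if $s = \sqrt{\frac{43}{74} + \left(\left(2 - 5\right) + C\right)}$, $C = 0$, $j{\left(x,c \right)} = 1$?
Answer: $-1155 + \frac{105 i \sqrt{13246}}{74} \approx -1155.0 + 163.31 i$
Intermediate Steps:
$k{\left(d \right)} = 1 - d$
$s = \frac{i \sqrt{13246}}{74}$ ($s = \sqrt{\frac{43}{74} + \left(\left(2 - 5\right) + 0\right)} = \sqrt{43 \cdot \frac{1}{74} + \left(-3 + 0\right)} = \sqrt{\frac{43}{74} - 3} = \sqrt{- \frac{179}{74}} = \frac{i \sqrt{13246}}{74} \approx 1.5553 i$)
$105 \left(k{\left(12 \right)} + s\right) = 105 \left(\left(1 - 12\right) + \frac{i \sqrt{13246}}{74}\right) = 105 \left(-11 + \frac{i \sqrt{13246}}{74}\right) = -1155 + \frac{105 i \sqrt{13246}}{74}$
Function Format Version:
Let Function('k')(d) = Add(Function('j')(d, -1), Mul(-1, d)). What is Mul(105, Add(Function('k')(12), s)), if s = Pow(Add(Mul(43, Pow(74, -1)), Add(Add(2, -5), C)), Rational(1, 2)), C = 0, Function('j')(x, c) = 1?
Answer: Add(-1155, Mul(Rational(105, 74), I, Pow(13246, Rational(1, 2)))) ≈ Add(-1155.0, Mul(163.31, I))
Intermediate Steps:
Function('k')(d) = Add(1, Mul(-1, d))
s = Mul(Rational(1, 74), I, Pow(13246, Rational(1, 2))) (s = Pow(Add(Mul(43, Pow(74, -1)), Add(Add(2, -5), 0)), Rational(1, 2)) = Pow(Add(Mul(43, Rational(1, 74)), Add(-3, 0)), Rational(1, 2)) = Pow(Add(Rational(43, 74), -3), Rational(1, 2)) = Pow(Rational(-179, 74), Rational(1, 2)) = Mul(Rational(1, 74), I, Pow(13246, Rational(1, 2))) ≈ Mul(1.5553, I))
Mul(105, Add(Function('k')(12), s)) = Mul(105, Add(Add(1, Mul(-1, 12)), Mul(Rational(1, 74), I, Pow(13246, Rational(1, 2))))) = Mul(105, Add(Add(1, -12), Mul(Rational(1, 74), I, Pow(13246, Rational(1, 2))))) = Mul(105, Add(-11, Mul(Rational(1, 74), I, Pow(13246, Rational(1, 2))))) = Add(-1155, Mul(Rational(105, 74), I, Pow(13246, Rational(1, 2))))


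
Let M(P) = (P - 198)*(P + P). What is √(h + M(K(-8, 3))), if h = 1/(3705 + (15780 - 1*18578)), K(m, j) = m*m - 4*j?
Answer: I*√12491101509/907 ≈ 123.22*I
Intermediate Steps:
K(m, j) = m² - 4*j
M(P) = 2*P*(-198 + P) (M(P) = (-198 + P)*(2*P) = 2*P*(-198 + P))
h = 1/907 (h = 1/(3705 + (15780 - 18578)) = 1/(3705 - 2798) = 1/907 ≈ 0.0011025)
√(h + M(K(-8, 3))) = √(1/907 + 2*((-8)² - 4*3)*(-198 + ((-8)² - 4*3))) = √(1/907 + 2*(64 - 12)*(-198 + (64 - 12))) = √(1/907 + 2*52*(-198 + 52)) = √(1/907 + 2*52*(-146)) = √(1/907 - 15184) = √(-13771887/907) = I*√12491101509/907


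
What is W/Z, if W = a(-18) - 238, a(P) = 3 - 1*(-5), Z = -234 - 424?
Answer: 115/329 ≈ 0.34954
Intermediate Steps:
Z = -658
a(P) = 8 (a(P) = 3 + 5 = 8)
W = -230 (W = 8 - 238 = -230)
W/Z = -230/(-658) = -230*(-1/658) = 115/329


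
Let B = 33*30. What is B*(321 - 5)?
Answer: 312840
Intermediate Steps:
B = 990
B*(321 - 5) = 990*(321 - 5) = 990*316 = 312840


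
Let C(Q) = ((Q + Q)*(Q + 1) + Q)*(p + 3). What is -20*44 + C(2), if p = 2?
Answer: -810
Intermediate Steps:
C(Q) = 5*Q + 10*Q*(1 + Q) (C(Q) = ((Q + Q)*(Q + 1) + Q)*(2 + 3) = ((2*Q)*(1 + Q) + Q)*5 = (2*Q*(1 + Q) + Q)*5 = (Q + 2*Q*(1 + Q))*5 = 5*Q + 10*Q*(1 + Q))
-20*44 + C(2) = -20*44 + 5*2*(3 + 2*2) = -880 + 5*2*(3 + 4) = -880 + 5*2*7 = -880 + 70 = -810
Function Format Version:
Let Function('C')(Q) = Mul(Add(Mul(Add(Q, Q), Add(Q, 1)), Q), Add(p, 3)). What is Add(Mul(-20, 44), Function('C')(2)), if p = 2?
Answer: -810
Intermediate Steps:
Function('C')(Q) = Add(Mul(5, Q), Mul(10, Q, Add(1, Q))) (Function('C')(Q) = Mul(Add(Mul(Add(Q, Q), Add(Q, 1)), Q), Add(2, 3)) = Mul(Add(Mul(Mul(2, Q), Add(1, Q)), Q), 5) = Mul(Add(Mul(2, Q, Add(1, Q)), Q), 5) = Mul(Add(Q, Mul(2, Q, Add(1, Q))), 5) = Add(Mul(5, Q), Mul(10, Q, Add(1, Q))))
Add(Mul(-20, 44), Function('C')(2)) = Add(Mul(-20, 44), Mul(5, 2, Add(3, Mul(2, 2)))) = Add(-880, Mul(5, 2, Add(3, 4))) = Add(-880, Mul(5, 2, 7)) = Add(-880, 70) = -810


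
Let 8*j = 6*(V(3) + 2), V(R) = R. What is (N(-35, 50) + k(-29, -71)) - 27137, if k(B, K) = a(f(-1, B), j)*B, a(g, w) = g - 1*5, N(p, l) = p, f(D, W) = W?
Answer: -26186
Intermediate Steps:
j = 15/4 (j = (6*(3 + 2))/8 = (6*5)/8 = (1/8)*30 = 15/4 ≈ 3.7500)
a(g, w) = -5 + g (a(g, w) = g - 5 = -5 + g)
k(B, K) = B*(-5 + B) (k(B, K) = (-5 + B)*B = B*(-5 + B))
(N(-35, 50) + k(-29, -71)) - 27137 = (-35 - 29*(-5 - 29)) - 27137 = (-35 - 29*(-34)) - 27137 = (-35 + 986) - 27137 = 951 - 27137 = -26186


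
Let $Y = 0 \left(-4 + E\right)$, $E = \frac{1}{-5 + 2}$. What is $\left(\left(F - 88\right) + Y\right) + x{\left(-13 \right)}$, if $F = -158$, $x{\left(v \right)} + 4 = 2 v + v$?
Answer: $-289$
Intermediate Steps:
$x{\left(v \right)} = -4 + 3 v$ ($x{\left(v \right)} = -4 + \left(2 v + v\right) = -4 + 3 v$)
$E = - \frac{1}{3}$ ($E = \frac{1}{-3} = - \frac{1}{3} \approx -0.33333$)
$Y = 0$ ($Y = 0 \left(-4 - \frac{1}{3}\right) = 0 \left(- \frac{13}{3}\right) = 0$)
$\left(\left(F - 88\right) + Y\right) + x{\left(-13 \right)} = \left(\left(-158 - 88\right) + 0\right) + \left(-4 + 3 \left(-13\right)\right) = \left(-246 + 0\right) - 43 = -246 - 43 = -289$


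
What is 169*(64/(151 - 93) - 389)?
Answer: -1901081/29 ≈ -65555.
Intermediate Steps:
169*(64/(151 - 93) - 389) = 169*(64/58 - 389) = 169*(64*(1/58) - 389) = 169*(32/29 - 389) = 169*(-11249/29) = -1901081/29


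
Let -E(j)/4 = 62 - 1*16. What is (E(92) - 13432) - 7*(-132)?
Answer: -12692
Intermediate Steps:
E(j) = -184 (E(j) = -4*(62 - 1*16) = -4*(62 - 16) = -4*46 = -184)
(E(92) - 13432) - 7*(-132) = (-184 - 13432) - 7*(-132) = -13616 + 924 = -12692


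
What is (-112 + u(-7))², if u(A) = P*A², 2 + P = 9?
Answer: 53361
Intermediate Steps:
P = 7 (P = -2 + 9 = 7)
u(A) = 7*A²
(-112 + u(-7))² = (-112 + 7*(-7)²)² = (-112 + 7*49)² = (-112 + 343)² = 231² = 53361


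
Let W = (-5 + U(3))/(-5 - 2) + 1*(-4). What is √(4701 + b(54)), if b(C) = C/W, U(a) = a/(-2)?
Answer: √8659641/43 ≈ 68.436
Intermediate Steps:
U(a) = -a/2 (U(a) = a*(-½) = -a/2)
W = -43/14 (W = (-5 - ½*3)/(-5 - 2) + 1*(-4) = (-5 - 3/2)/(-7) - 4 = -13/2*(-⅐) - 4 = 13/14 - 4 = -43/14 ≈ -3.0714)
b(C) = -14*C/43 (b(C) = C/(-43/14) = C*(-14/43) = -14*C/43)
√(4701 + b(54)) = √(4701 - 14/43*54) = √(4701 - 756/43) = √(201387/43) = √8659641/43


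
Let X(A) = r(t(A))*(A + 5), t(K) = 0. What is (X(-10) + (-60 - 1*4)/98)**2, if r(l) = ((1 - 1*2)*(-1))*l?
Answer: 1024/2401 ≈ 0.42649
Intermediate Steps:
r(l) = l (r(l) = ((1 - 2)*(-1))*l = (-1*(-1))*l = 1*l = l)
X(A) = 0 (X(A) = 0*(A + 5) = 0*(5 + A) = 0)
(X(-10) + (-60 - 1*4)/98)**2 = (0 + (-60 - 1*4)/98)**2 = (0 + (-60 - 4)*(1/98))**2 = (0 - 64*1/98)**2 = (0 - 32/49)**2 = (-32/49)**2 = 1024/2401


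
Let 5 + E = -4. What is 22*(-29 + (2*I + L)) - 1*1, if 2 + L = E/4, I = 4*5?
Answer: 295/2 ≈ 147.50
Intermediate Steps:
E = -9 (E = -5 - 4 = -9)
I = 20
L = -17/4 (L = -2 - 9/4 = -17/4 ≈ -4.2500)
22*(-29 + (2*I + L)) - 1*1 = 22*(-29 + (2*20 - 17/4)) - 1*1 = 22*(-29 + (40 - 17/4)) - 1 = 22*(-29 + 143/4) - 1 = 22*(27/4) - 1 = 297/2 - 1 = 295/2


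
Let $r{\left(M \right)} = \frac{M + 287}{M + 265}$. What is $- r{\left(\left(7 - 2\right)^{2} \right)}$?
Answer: $- \frac{156}{145} \approx -1.0759$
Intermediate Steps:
$r{\left(M \right)} = \frac{287 + M}{265 + M}$
$- r{\left(\left(7 - 2\right)^{2} \right)} = - \frac{287 + \left(7 - 2\right)^{2}}{265 + \left(7 - 2\right)^{2}} = - \frac{287 + 5^{2}}{265 + 5^{2}} = - \frac{287 + 25}{265 + 25} = - \frac{312}{290} = \left(-1\right) \frac{156}{145} = - \frac{156}{145}$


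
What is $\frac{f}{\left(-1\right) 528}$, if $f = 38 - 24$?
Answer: $- \frac{7}{264} \approx -0.026515$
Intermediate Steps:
$f = 14$ ($f = 38 - 24 = 14$)
$\frac{f}{\left(-1\right) 528} = \frac{14}{\left(-1\right) 528} = \frac{14}{-528} = 14 \left(- \frac{1}{528}\right) = - \frac{7}{264}$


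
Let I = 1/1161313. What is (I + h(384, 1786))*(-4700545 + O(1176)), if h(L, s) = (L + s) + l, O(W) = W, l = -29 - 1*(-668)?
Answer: -15329944221694442/1161313 ≈ -1.3201e+10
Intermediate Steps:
l = 639 (l = -29 + 668 = 639)
I = 1/1161313 ≈ 8.6109e-7
h(L, s) = 639 + L + s (h(L, s) = (L + s) + 639 = 639 + L + s)
(I + h(384, 1786))*(-4700545 + O(1176)) = (1/1161313 + (639 + 384 + 1786))*(-4700545 + 1176) = (1/1161313 + 2809)*(-4699369) = (3262128218/1161313)*(-4699369) = -15329944221694442/1161313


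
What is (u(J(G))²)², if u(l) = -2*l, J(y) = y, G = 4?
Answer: 4096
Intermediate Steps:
(u(J(G))²)² = ((-2*4)²)² = ((-8)²)² = 64² = 4096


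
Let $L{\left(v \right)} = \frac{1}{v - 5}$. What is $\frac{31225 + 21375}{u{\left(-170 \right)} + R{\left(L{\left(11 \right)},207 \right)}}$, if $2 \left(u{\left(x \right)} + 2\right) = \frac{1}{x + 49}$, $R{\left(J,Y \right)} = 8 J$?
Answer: $- \frac{38187600}{487} \approx -78414.0$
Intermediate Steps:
$L{\left(v \right)} = \frac{1}{-5 + v}$
$u{\left(x \right)} = -2 + \frac{1}{2 \left(49 + x\right)}$ ($u{\left(x \right)} = -2 + \frac{1}{2 \left(x + 49\right)} = -2 + \frac{1}{2 \left(49 + x\right)}$)
$\frac{31225 + 21375}{u{\left(-170 \right)} + R{\left(L{\left(11 \right)},207 \right)}} = \frac{31225 + 21375}{\frac{-195 - -680}{2 \left(49 - 170\right)} + \frac{8}{-5 + 11}} = \frac{52600}{\frac{-195 + 680}{2 \left(-121\right)} + \frac{8}{6}} = \frac{52600}{\frac{1}{2} \left(- \frac{1}{121}\right) 485 + 8 \cdot \frac{1}{6}} = \frac{52600}{- \frac{485}{242} + \frac{4}{3}} = \frac{52600}{- \frac{487}{726}} = 52600 \left(- \frac{726}{487}\right) = - \frac{38187600}{487}$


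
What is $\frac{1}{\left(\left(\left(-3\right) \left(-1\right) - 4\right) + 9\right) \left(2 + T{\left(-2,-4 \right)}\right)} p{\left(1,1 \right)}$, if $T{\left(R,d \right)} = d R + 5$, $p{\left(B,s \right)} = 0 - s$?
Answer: $- \frac{1}{120} \approx -0.0083333$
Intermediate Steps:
$p{\left(B,s \right)} = - s$
$T{\left(R,d \right)} = 5 + R d$ ($T{\left(R,d \right)} = R d + 5 = 5 + R d$)
$\frac{1}{\left(\left(\left(-3\right) \left(-1\right) - 4\right) + 9\right) \left(2 + T{\left(-2,-4 \right)}\right)} p{\left(1,1 \right)} = \frac{1}{\left(\left(\left(-3\right) \left(-1\right) - 4\right) + 9\right) \left(2 + \left(5 - -8\right)\right)} \left(\left(-1\right) 1\right) = \frac{1}{\left(\left(3 - 4\right) + 9\right) \left(2 + \left(5 + 8\right)\right)} \left(-1\right) = \frac{1}{\left(-1 + 9\right) \left(2 + 13\right)} \left(-1\right) = \frac{1}{8 \cdot 15} \left(-1\right) = \frac{1}{8} \cdot \frac{1}{15} \left(-1\right) = \frac{1}{120} \left(-1\right) = - \frac{1}{120}$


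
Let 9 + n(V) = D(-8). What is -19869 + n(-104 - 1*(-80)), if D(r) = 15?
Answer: -19863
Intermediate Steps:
n(V) = 6 (n(V) = -9 + 15 = 6)
-19869 + n(-104 - 1*(-80)) = -19869 + 6 = -19863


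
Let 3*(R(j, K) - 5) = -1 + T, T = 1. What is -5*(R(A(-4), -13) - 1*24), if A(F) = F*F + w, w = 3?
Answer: 95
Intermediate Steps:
A(F) = 3 + F² (A(F) = F*F + 3 = F² + 3 = 3 + F²)
R(j, K) = 5 (R(j, K) = 5 + (-1 + 1)/3 = 5 + (⅓)*0 = 5 + 0 = 5)
-5*(R(A(-4), -13) - 1*24) = -5*(5 - 1*24) = -5*(5 - 24) = -5*(-19) = 95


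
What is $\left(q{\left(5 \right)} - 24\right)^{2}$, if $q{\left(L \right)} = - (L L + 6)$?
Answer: $3025$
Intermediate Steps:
$q{\left(L \right)} = -6 - L^{2}$ ($q{\left(L \right)} = - (L^{2} + 6) = - (6 + L^{2}) = -6 - L^{2}$)
$\left(q{\left(5 \right)} - 24\right)^{2} = \left(\left(-6 - 5^{2}\right) - 24\right)^{2} = \left(\left(-6 - 25\right) - 24\right)^{2} = \left(-31 - 24\right)^{2} = \left(-55\right)^{2} = 3025$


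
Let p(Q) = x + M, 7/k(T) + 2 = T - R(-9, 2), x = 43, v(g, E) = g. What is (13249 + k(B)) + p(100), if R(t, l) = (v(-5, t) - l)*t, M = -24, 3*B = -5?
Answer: 2653579/200 ≈ 13268.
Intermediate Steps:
B = -5/3 (B = (1/3)*(-5) = -5/3 ≈ -1.6667)
R(t, l) = t*(-5 - l) (R(t, l) = (-5 - l)*t = t*(-5 - l))
k(T) = 7/(-65 + T) (k(T) = 7/(-2 + (T - (-1)*(-9)*(5 + 2))) = 7/(-2 + (T - (-1)*(-9)*7)) = 7/(-2 + (T - 1*63)) = 7/(-2 + (T - 63)) = 7/(-2 + (-63 + T)) = 7/(-65 + T))
p(Q) = 19 (p(Q) = 43 - 24 = 19)
(13249 + k(B)) + p(100) = (13249 + 7/(-65 - 5/3)) + 19 = (13249 + 7/(-200/3)) + 19 = (13249 + 7*(-3/200)) + 19 = (13249 - 21/200) + 19 = 2649779/200 + 19 = 2653579/200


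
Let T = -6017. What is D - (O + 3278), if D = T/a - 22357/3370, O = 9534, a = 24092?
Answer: -520382847307/40595020 ≈ -12819.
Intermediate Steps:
D = -279451067/40595020 (D = -6017/24092 - 22357/3370 = -279451067/40595020 ≈ -6.8839)
D - (O + 3278) = -279451067/40595020 - (9534 + 3278) = -279451067/40595020 - 1*12812 = -279451067/40595020 - 12812 = -520382847307/40595020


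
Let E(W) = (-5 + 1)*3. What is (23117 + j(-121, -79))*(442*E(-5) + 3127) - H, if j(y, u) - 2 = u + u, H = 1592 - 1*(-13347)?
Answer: -50001036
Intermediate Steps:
E(W) = -12 (E(W) = -4*3 = -12)
H = 14939 (H = 1592 + 13347 = 14939)
j(y, u) = 2 + 2*u (j(y, u) = 2 + (u + u) = 2 + 2*u)
(23117 + j(-121, -79))*(442*E(-5) + 3127) - H = (23117 + (2 + 2*(-79)))*(442*(-12) + 3127) - 1*14939 = (23117 + (2 - 158))*(-5304 + 3127) - 14939 = (23117 - 156)*(-2177) - 14939 = 22961*(-2177) - 14939 = -49986097 - 14939 = -50001036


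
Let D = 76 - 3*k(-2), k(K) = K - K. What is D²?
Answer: 5776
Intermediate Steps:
k(K) = 0
D = 76 (D = 76 - 3*0 = 76 + 0 = 76)
D² = 76² = 5776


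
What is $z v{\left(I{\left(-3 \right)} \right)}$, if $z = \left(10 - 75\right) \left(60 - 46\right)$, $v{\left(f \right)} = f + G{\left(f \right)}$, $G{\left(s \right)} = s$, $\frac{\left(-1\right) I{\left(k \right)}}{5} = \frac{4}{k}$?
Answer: $- \frac{36400}{3} \approx -12133.0$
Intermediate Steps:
$I{\left(k \right)} = - \frac{20}{k}$ ($I{\left(k \right)} = - 5 \frac{4}{k} = - \frac{20}{k}$)
$v{\left(f \right)} = 2 f$ ($v{\left(f \right)} = f + f = 2 f$)
$z = -910$ ($z = \left(-65\right) 14 = -910$)
$z v{\left(I{\left(-3 \right)} \right)} = - 910 \cdot 2 \left(- \frac{20}{-3}\right) = - 910 \cdot 2 \left(\left(-20\right) \left(- \frac{1}{3}\right)\right) = - 910 \cdot 2 \cdot \frac{20}{3} = \left(-910\right) \frac{40}{3} = - \frac{36400}{3}$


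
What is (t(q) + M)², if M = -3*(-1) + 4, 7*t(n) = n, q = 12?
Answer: 3721/49 ≈ 75.939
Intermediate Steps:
t(n) = n/7
M = 7 (M = 3 + 4 = 7)
(t(q) + M)² = ((⅐)*12 + 7)² = (12/7 + 7)² = (61/7)² = 3721/49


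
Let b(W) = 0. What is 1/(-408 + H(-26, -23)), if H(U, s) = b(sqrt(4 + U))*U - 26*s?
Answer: 1/190 ≈ 0.0052632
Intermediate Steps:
H(U, s) = -26*s (H(U, s) = 0*U - 26*s = 0 - 26*s = -26*s)
1/(-408 + H(-26, -23)) = 1/(-408 - 26*(-23)) = 1/(-408 + 598) = 1/190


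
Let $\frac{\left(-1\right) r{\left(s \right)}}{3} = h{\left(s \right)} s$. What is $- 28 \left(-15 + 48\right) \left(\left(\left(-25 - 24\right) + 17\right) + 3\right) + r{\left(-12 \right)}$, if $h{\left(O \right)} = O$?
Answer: $26364$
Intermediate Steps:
$r{\left(s \right)} = - 3 s^{2}$ ($r{\left(s \right)} = - 3 s s = - 3 s^{2}$)
$- 28 \left(-15 + 48\right) \left(\left(\left(-25 - 24\right) + 17\right) + 3\right) + r{\left(-12 \right)} = - 28 \left(-15 + 48\right) \left(\left(\left(-25 - 24\right) + 17\right) + 3\right) - 3 \left(-12\right)^{2} = - 28 \cdot 33 \left(\left(-49 + 17\right) + 3\right) - 432 = - 28 \cdot 33 \left(-32 + 3\right) - 432 = - 28 \cdot 33 \left(-29\right) - 432 = \left(-28\right) \left(-957\right) - 432 = 26796 - 432 = 26364$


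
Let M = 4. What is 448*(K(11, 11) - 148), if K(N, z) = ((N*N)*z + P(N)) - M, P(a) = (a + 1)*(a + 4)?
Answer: 608832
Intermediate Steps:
P(a) = (1 + a)*(4 + a)
K(N, z) = N² + 5*N + z*N² (K(N, z) = ((N*N)*z + (4 + N² + 5*N)) - 1*4 = (N²*z + (4 + N² + 5*N)) - 4 = (z*N² + (4 + N² + 5*N)) - 4 = (4 + N² + 5*N + z*N²) - 4 = N² + 5*N + z*N²)
448*(K(11, 11) - 148) = 448*(11*(5 + 11 + 11*11) - 148) = 448*(11*(5 + 11 + 121) - 148) = 448*(11*137 - 148) = 448*(1507 - 148) = 448*1359 = 608832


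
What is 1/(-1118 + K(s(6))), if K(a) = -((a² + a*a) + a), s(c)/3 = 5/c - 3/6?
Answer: -1/1121 ≈ -0.00089206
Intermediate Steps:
s(c) = -3/2 + 15/c (s(c) = 3*(5/c - 3/6) = 3*(5/c - 3*⅙) = 3*(5/c - ½) = 3*(-½ + 5/c) = -3/2 + 15/c)
K(a) = -a - 2*a² (K(a) = -((a² + a²) + a) = -(2*a² + a) = -(a + 2*a²) = -a - 2*a²)
1/(-1118 + K(s(6))) = 1/(-1118 - (-3/2 + 15/6)*(1 + 2*(-3/2 + 15/6))) = 1/(-1118 - (-3/2 + 15*(⅙))*(1 + 2*(-3/2 + 15*(⅙)))) = 1/(-1118 - (-3/2 + 5/2)*(1 + 2*(-3/2 + 5/2))) = 1/(-1118 - 1*1*(1 + 2*1)) = 1/(-1118 - 1*1*(1 + 2)) = 1/(-1118 - 1*1*3) = 1/(-1118 - 3) = 1/(-1121) = -1/1121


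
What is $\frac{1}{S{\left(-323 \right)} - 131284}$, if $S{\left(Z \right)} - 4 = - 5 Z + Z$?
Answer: $- \frac{1}{129988} \approx -7.693 \cdot 10^{-6}$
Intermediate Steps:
$S{\left(Z \right)} = 4 - 4 Z$ ($S{\left(Z \right)} = 4 + \left(- 5 Z + Z\right) = 4 - 4 Z$)
$\frac{1}{S{\left(-323 \right)} - 131284} = \frac{1}{\left(4 - -1292\right) - 131284} = \frac{1}{\left(4 + 1292\right) - 131284} = \frac{1}{1296 - 131284} = \frac{1}{-129988} = - \frac{1}{129988}$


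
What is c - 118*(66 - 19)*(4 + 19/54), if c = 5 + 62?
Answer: -649846/27 ≈ -24068.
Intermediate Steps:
c = 67
c - 118*(66 - 19)*(4 + 19/54) = 67 - 118*(66 - 19)*(4 + 19/54) = 67 - 5546*(4 + 19*(1/54)) = 67 - 5546*(4 + 19/54) = 67 - 5546*235/54 = 67 - 118*11045/54 = 67 - 651655/27 = -649846/27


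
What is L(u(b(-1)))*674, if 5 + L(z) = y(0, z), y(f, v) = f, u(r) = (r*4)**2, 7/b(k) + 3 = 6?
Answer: -3370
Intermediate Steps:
b(k) = 7/3 (b(k) = 7/(-3 + 6) = 7/3)
u(r) = 16*r**2 (u(r) = (4*r)**2 = 16*r**2)
L(z) = -5 (L(z) = -5 + 0 = -5)
L(u(b(-1)))*674 = -5*674 = -3370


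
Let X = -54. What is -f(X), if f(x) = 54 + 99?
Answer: -153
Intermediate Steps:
f(x) = 153
-f(X) = -1*153 = -153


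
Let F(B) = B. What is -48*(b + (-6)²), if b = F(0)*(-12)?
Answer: -1728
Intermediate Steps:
b = 0 (b = 0*(-12) = 0)
-48*(b + (-6)²) = -48*(0 + (-6)²) = -48*(0 + 36) = -48*36 = -1728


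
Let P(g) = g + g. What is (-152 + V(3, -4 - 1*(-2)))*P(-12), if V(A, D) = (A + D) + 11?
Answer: 3360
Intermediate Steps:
P(g) = 2*g
V(A, D) = 11 + A + D
(-152 + V(3, -4 - 1*(-2)))*P(-12) = (-152 + (11 + 3 + (-4 - 1*(-2))))*(2*(-12)) = (-152 + (11 + 3 + (-4 + 2)))*(-24) = (-152 + (11 + 3 - 2))*(-24) = (-152 + 12)*(-24) = -140*(-24) = 3360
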